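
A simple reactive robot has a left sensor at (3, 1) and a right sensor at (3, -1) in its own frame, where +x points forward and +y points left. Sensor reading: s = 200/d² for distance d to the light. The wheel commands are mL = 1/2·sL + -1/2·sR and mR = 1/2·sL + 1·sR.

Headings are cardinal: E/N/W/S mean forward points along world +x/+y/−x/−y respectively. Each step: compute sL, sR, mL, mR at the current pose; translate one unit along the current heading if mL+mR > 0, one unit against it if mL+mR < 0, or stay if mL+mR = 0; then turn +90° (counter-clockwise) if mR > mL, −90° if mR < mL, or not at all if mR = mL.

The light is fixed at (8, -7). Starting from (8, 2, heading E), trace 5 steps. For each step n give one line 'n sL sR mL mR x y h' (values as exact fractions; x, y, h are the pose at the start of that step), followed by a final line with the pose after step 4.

0 200/109 200/73 -3600/7957 29100/7957 8 2 E
1 25/18 50/37 25/1332 2725/1332 9 2 N
2 40/17 8/5 32/85 236/85 9 3 W
3 4 4 0 6 8 3 S
4 200/109 200/73 -3600/7957 29100/7957 8 2 E
final 9 2 N

n=0: pose=(8,2,E); sL=200/109, sR=200/73; mL=-3600/7957, mR=29100/7957; mL+mR=25500/7957 → advance +1; mR−mL=300/73 → turn +1·90°
n=1: pose=(9,2,N); sL=25/18, sR=50/37; mL=25/1332, mR=2725/1332; mL+mR=1375/666 → advance +1; mR−mL=75/37 → turn +1·90°
n=2: pose=(9,3,W); sL=40/17, sR=8/5; mL=32/85, mR=236/85; mL+mR=268/85 → advance +1; mR−mL=12/5 → turn +1·90°
n=3: pose=(8,3,S); sL=4, sR=4; mL=0, mR=6; mL+mR=6 → advance +1; mR−mL=6 → turn +1·90°
n=4: pose=(8,2,E); sL=200/109, sR=200/73; mL=-3600/7957, mR=29100/7957; mL+mR=25500/7957 → advance +1; mR−mL=300/73 → turn +1·90°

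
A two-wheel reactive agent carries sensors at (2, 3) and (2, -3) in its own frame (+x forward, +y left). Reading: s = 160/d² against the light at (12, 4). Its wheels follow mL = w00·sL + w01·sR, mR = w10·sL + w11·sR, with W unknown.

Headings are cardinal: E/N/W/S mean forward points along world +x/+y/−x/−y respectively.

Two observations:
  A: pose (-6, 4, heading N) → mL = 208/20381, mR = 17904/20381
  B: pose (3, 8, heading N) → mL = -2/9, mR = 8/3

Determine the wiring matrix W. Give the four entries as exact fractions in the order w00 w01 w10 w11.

1 -1/2 1/2 1

obs A: pose=(-6,4,N) → sL=32/89, sR=160/229, mL=208/20381, mR=17904/20381
obs B: pose=(3,8,N) → sL=8/9, sR=20/9, mL=-2/9, mR=8/3
sensor matrix S = [[32/89, 160/229], [8/9, 20/9]]; det S = 10880/61143
solve [mL_A; mL_B] = S·[w00; w01] and [mR_A; mR_B] = S·[w10; w11]:
  w00 = 1, w01 = -1/2, w10 = 1/2, w11 = 1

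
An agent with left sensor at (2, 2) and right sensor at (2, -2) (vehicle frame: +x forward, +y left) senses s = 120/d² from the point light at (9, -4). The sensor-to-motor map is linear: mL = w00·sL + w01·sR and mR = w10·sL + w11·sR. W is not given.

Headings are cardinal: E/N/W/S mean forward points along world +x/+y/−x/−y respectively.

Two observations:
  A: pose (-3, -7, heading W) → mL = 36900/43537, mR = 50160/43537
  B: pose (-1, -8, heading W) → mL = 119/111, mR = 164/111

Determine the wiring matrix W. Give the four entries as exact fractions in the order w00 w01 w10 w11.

1 1/2 1 1

obs A: pose=(-3,-7,W) → sL=120/221, sR=120/197, mL=36900/43537, mR=50160/43537
obs B: pose=(-1,-8,W) → sL=2/3, sR=30/37, mL=119/111, mR=164/111
sensor matrix S = [[120/221, 120/197], [2/3, 30/37]]; det S = 55040/1610869
solve [mL_A; mL_B] = S·[w00; w01] and [mR_A; mR_B] = S·[w10; w11]:
  w00 = 1, w01 = 1/2, w10 = 1, w11 = 1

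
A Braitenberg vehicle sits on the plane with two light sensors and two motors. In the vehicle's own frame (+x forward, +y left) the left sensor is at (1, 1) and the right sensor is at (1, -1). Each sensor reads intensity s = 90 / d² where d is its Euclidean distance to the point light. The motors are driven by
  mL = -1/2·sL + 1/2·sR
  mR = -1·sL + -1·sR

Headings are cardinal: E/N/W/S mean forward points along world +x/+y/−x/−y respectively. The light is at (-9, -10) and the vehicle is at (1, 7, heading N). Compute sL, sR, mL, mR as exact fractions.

left sensor world pos  = (0, 8); dL² = 405
right sensor world pos = (2, 8); dR² = 445
sL = 90/405 = 2/9
sR = 90/445 = 18/89
mL = -1/2·sL + 1/2·sR = -8/801
mR = -1·sL + -1·sR = -340/801

2/9 18/89 -8/801 -340/801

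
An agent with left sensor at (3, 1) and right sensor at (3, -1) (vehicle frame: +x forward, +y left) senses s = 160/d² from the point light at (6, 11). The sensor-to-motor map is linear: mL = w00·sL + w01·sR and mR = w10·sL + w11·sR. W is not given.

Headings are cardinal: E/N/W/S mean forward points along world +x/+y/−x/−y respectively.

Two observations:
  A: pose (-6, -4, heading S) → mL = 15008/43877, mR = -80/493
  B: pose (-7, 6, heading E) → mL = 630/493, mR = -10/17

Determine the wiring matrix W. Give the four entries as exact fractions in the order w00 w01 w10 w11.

1/2 1/2 0 -1/2

obs A: pose=(-6,-4,S) → sL=32/89, sR=160/493, mL=15008/43877, mR=-80/493
obs B: pose=(-7,6,E) → sL=40/29, sR=20/17, mL=630/493, mR=-10/17
sensor matrix S = [[32/89, 160/493], [40/29, 20/17]]; det S = -31360/1272433
solve [mL_A; mL_B] = S·[w00; w01] and [mR_A; mR_B] = S·[w10; w11]:
  w00 = 1/2, w01 = 1/2, w10 = 0, w11 = -1/2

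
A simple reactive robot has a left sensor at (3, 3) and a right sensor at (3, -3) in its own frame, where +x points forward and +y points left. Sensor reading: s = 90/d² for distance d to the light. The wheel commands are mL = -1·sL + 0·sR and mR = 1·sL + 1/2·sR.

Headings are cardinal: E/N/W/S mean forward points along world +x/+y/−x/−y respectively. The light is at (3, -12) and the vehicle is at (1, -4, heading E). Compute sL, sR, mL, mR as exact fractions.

left sensor world pos  = (4, -1); dL² = 122
right sensor world pos = (4, -7); dR² = 26
sL = 90/122 = 45/61
sR = 90/26 = 45/13
mL = -1·sL + 0·sR = -45/61
mR = 1·sL + 1/2·sR = 3915/1586

45/61 45/13 -45/61 3915/1586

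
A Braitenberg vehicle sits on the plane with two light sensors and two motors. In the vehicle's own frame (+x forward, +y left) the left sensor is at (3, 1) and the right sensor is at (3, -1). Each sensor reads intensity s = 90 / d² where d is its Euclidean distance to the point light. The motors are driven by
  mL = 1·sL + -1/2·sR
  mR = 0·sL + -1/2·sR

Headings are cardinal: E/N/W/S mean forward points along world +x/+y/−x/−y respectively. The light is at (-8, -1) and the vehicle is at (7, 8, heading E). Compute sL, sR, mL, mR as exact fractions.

left sensor world pos  = (10, 9); dL² = 424
right sensor world pos = (10, 7); dR² = 388
sL = 90/424 = 45/212
sR = 90/388 = 45/194
mL = 1·sL + -1/2·sR = 495/5141
mR = 0·sL + -1/2·sR = -45/388

45/212 45/194 495/5141 -45/388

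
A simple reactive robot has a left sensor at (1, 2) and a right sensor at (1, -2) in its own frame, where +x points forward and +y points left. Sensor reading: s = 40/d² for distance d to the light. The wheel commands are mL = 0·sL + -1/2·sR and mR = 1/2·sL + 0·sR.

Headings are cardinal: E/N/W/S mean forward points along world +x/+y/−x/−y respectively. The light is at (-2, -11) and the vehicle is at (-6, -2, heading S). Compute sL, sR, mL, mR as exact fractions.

left sensor world pos  = (-4, -3); dL² = 68
right sensor world pos = (-8, -3); dR² = 100
sL = 40/68 = 10/17
sR = 40/100 = 2/5
mL = 0·sL + -1/2·sR = -1/5
mR = 1/2·sL + 0·sR = 5/17

10/17 2/5 -1/5 5/17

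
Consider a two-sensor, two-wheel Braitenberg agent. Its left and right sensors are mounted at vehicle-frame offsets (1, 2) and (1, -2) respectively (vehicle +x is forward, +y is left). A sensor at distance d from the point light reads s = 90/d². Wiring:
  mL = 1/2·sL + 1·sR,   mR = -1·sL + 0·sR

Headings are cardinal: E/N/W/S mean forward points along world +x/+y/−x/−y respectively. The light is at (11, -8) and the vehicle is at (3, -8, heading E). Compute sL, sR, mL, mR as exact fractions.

90/53 90/53 135/53 -90/53

left sensor world pos  = (4, -6); dL² = 53
right sensor world pos = (4, -10); dR² = 53
sL = 90/53 = 90/53
sR = 90/53 = 90/53
mL = 1/2·sL + 1·sR = 135/53
mR = -1·sL + 0·sR = -90/53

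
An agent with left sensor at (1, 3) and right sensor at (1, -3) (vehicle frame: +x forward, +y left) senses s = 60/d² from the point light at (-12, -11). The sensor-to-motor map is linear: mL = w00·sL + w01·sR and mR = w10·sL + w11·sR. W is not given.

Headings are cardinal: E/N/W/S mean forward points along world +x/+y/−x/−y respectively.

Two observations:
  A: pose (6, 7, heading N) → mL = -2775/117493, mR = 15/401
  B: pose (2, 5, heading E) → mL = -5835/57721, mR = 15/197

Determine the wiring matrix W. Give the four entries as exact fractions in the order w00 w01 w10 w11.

obs A: pose=(6,7,N) → sL=30/293, sR=30/401, mL=-2775/117493, mR=15/401
obs B: pose=(2,5,E) → sL=30/293, sR=30/197, mL=-5835/57721, mR=15/197
sensor matrix S = [[30/293, 30/401], [30/293, 30/197]]; det S = 183600/23146121
solve [mL_A; mL_B] = S·[w00; w01] and [mR_A; mR_B] = S·[w10; w11]:
  w00 = 1/2, w01 = -1, w10 = 0, w11 = 1/2

1/2 -1 0 1/2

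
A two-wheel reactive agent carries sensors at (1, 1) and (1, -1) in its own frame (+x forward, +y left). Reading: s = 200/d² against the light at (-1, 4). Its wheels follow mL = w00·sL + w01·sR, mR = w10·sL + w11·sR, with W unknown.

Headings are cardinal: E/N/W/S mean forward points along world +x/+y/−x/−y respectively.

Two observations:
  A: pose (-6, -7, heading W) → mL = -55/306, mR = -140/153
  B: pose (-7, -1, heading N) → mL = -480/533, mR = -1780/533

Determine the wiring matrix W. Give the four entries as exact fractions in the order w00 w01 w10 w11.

1/2 -1/2 1/2 -1

obs A: pose=(-6,-7,W) → sL=10/9, sR=25/17, mL=-55/306, mR=-140/153
obs B: pose=(-7,-1,N) → sL=40/13, sR=200/41, mL=-480/533, mR=-1780/533
sensor matrix S = [[10/9, 25/17], [40/13, 200/41]]; det S = 73000/81549
solve [mL_A; mL_B] = S·[w00; w01] and [mR_A; mR_B] = S·[w10; w11]:
  w00 = 1/2, w01 = -1/2, w10 = 1/2, w11 = -1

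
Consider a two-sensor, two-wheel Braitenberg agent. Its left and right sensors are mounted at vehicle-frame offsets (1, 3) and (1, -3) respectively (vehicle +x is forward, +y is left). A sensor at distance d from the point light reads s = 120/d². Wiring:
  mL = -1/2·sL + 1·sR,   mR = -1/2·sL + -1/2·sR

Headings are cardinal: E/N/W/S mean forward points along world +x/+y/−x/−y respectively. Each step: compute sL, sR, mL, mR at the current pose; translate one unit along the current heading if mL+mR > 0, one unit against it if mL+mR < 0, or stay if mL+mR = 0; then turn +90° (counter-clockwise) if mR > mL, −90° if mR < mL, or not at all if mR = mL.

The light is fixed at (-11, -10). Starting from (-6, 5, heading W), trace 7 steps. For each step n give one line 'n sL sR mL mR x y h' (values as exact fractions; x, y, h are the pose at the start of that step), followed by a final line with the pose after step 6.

0 3/4 6/17 -3/136 -75/136 -6 5 W
1 24/53 120/337 2316/17861 -7224/17861 -5 5 N
2 60/169 12/17 1518/2873 -1524/2873 -5 4 E
3 120/233 120/173 17580/40309 -24360/40309 -6 4 S
4 3/4 6/17 -3/136 -75/136 -6 5 W
5 24/53 120/337 2316/17861 -7224/17861 -5 5 N
6 60/169 12/17 1518/2873 -1524/2873 -5 4 E
final -6 4 S

n=0: pose=(-6,5,W); sL=3/4, sR=6/17; mL=-3/136, mR=-75/136; mL+mR=-39/68 → advance -1; mR−mL=-9/17 → turn -1·90°
n=1: pose=(-5,5,N); sL=24/53, sR=120/337; mL=2316/17861, mR=-7224/17861; mL+mR=-4908/17861 → advance -1; mR−mL=-180/337 → turn -1·90°
n=2: pose=(-5,4,E); sL=60/169, sR=12/17; mL=1518/2873, mR=-1524/2873; mL+mR=-6/2873 → advance -1; mR−mL=-18/17 → turn -1·90°
n=3: pose=(-6,4,S); sL=120/233, sR=120/173; mL=17580/40309, mR=-24360/40309; mL+mR=-6780/40309 → advance -1; mR−mL=-180/173 → turn -1·90°
n=4: pose=(-6,5,W); sL=3/4, sR=6/17; mL=-3/136, mR=-75/136; mL+mR=-39/68 → advance -1; mR−mL=-9/17 → turn -1·90°
n=5: pose=(-5,5,N); sL=24/53, sR=120/337; mL=2316/17861, mR=-7224/17861; mL+mR=-4908/17861 → advance -1; mR−mL=-180/337 → turn -1·90°
n=6: pose=(-5,4,E); sL=60/169, sR=12/17; mL=1518/2873, mR=-1524/2873; mL+mR=-6/2873 → advance -1; mR−mL=-18/17 → turn -1·90°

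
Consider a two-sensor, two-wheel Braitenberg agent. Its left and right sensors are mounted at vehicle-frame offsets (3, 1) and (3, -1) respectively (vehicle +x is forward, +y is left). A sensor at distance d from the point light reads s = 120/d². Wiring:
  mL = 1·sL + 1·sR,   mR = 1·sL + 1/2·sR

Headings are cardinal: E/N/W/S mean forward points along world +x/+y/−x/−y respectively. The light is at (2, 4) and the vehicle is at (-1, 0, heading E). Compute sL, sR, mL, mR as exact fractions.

left sensor world pos  = (2, 1); dL² = 9
right sensor world pos = (2, -1); dR² = 25
sL = 120/9 = 40/3
sR = 120/25 = 24/5
mL = 1·sL + 1·sR = 272/15
mR = 1·sL + 1/2·sR = 236/15

40/3 24/5 272/15 236/15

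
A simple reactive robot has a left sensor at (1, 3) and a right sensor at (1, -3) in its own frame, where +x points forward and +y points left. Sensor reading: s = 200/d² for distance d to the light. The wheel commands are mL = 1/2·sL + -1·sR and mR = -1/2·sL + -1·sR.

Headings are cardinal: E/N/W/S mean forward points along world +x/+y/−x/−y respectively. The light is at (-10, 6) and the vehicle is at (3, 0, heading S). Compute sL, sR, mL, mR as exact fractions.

left sensor world pos  = (6, -1); dL² = 305
right sensor world pos = (0, -1); dR² = 149
sL = 200/305 = 40/61
sR = 200/149 = 200/149
mL = 1/2·sL + -1·sR = -9220/9089
mR = -1/2·sL + -1·sR = -15180/9089

40/61 200/149 -9220/9089 -15180/9089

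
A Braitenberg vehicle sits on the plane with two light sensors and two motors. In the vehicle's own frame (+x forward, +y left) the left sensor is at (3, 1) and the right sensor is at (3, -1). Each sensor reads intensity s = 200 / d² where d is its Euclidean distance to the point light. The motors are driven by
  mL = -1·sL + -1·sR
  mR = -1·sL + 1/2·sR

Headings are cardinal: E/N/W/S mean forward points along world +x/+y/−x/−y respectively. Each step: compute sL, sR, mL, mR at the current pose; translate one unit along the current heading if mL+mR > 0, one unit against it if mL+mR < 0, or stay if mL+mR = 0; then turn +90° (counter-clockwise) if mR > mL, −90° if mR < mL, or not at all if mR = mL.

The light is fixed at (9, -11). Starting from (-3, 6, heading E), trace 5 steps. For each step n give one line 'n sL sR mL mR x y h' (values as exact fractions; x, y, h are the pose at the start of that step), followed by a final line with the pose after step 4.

0 40/81 200/337 -29680/27297 -5380/27297 -3 6 E
1 50/149 25/68 -7125/10132 -3075/20264 -4 6 N
2 200/481 40/109 -41040/52429 -12180/52429 -4 5 W
3 20/29 100/169 -6280/4901 -1930/4901 -3 5 S
4 40/81 200/337 -29680/27297 -5380/27297 -3 6 E
final -4 6 N

n=0: pose=(-3,6,E); sL=40/81, sR=200/337; mL=-29680/27297, mR=-5380/27297; mL+mR=-35060/27297 → advance -1; mR−mL=300/337 → turn +1·90°
n=1: pose=(-4,6,N); sL=50/149, sR=25/68; mL=-7125/10132, mR=-3075/20264; mL+mR=-17325/20264 → advance -1; mR−mL=75/136 → turn +1·90°
n=2: pose=(-4,5,W); sL=200/481, sR=40/109; mL=-41040/52429, mR=-12180/52429; mL+mR=-53220/52429 → advance -1; mR−mL=60/109 → turn +1·90°
n=3: pose=(-3,5,S); sL=20/29, sR=100/169; mL=-6280/4901, mR=-1930/4901; mL+mR=-8210/4901 → advance -1; mR−mL=150/169 → turn +1·90°
n=4: pose=(-3,6,E); sL=40/81, sR=200/337; mL=-29680/27297, mR=-5380/27297; mL+mR=-35060/27297 → advance -1; mR−mL=300/337 → turn +1·90°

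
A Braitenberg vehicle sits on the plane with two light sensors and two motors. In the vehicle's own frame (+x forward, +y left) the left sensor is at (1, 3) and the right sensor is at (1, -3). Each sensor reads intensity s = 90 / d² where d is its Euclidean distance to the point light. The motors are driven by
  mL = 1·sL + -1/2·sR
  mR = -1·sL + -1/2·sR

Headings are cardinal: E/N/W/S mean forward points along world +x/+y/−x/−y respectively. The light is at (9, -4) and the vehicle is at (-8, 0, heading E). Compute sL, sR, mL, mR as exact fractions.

left sensor world pos  = (-7, 3); dL² = 305
right sensor world pos = (-7, -3); dR² = 257
sL = 90/305 = 18/61
sR = 90/257 = 90/257
mL = 1·sL + -1/2·sR = 1881/15677
mR = -1·sL + -1/2·sR = -7371/15677

18/61 90/257 1881/15677 -7371/15677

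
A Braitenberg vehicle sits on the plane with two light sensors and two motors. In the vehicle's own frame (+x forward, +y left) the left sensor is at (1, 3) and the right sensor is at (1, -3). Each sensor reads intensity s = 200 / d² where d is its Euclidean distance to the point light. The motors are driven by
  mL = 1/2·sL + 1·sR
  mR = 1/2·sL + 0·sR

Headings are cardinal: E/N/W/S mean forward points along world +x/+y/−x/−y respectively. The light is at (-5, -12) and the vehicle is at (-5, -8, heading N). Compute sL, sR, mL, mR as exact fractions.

left sensor world pos  = (-8, -7); dL² = 34
right sensor world pos = (-2, -7); dR² = 34
sL = 200/34 = 100/17
sR = 200/34 = 100/17
mL = 1/2·sL + 1·sR = 150/17
mR = 1/2·sL + 0·sR = 50/17

100/17 100/17 150/17 50/17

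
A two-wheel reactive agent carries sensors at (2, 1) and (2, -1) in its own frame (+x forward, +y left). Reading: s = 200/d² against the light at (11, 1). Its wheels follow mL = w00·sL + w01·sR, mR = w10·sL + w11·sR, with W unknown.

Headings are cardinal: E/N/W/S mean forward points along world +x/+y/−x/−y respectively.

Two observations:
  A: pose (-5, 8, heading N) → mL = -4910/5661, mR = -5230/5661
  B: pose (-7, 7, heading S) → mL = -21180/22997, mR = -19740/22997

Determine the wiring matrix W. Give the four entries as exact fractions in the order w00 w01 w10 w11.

-1 -1/2 -1/2 -1

obs A: pose=(-5,8,N) → sL=20/37, sR=100/153, mL=-4910/5661, mR=-5230/5661
obs B: pose=(-7,7,S) → sL=40/61, sR=200/377, mL=-21180/22997, mR=-19740/22997
sensor matrix S = [[20/37, 100/153], [40/61, 200/377]]; det S = -18464000/130186017
solve [mL_A; mL_B] = S·[w00; w01] and [mR_A; mR_B] = S·[w10; w11]:
  w00 = -1, w01 = -1/2, w10 = -1/2, w11 = -1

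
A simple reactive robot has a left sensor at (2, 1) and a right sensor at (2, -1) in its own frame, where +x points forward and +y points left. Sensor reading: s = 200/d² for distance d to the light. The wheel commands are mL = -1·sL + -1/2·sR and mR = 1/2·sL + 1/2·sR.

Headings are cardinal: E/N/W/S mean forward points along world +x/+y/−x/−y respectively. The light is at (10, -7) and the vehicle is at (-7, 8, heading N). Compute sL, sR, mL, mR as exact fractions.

200/613 40/109 -34060/66817 23160/66817

left sensor world pos  = (-8, 10); dL² = 613
right sensor world pos = (-6, 10); dR² = 545
sL = 200/613 = 200/613
sR = 200/545 = 40/109
mL = -1·sL + -1/2·sR = -34060/66817
mR = 1/2·sL + 1/2·sR = 23160/66817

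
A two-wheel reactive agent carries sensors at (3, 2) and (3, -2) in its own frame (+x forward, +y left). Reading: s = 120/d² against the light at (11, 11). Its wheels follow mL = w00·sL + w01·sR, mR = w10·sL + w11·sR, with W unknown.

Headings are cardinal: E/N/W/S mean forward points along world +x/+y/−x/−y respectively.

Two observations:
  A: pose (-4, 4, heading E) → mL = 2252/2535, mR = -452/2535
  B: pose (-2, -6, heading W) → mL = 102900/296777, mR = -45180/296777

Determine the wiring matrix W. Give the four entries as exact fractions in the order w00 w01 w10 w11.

obs A: pose=(-4,4,E) → sL=120/169, sR=8/15, mL=2252/2535, mR=-452/2535
obs B: pose=(-2,-6,W) → sL=120/617, sR=120/481, mL=102900/296777, mR=-45180/296777
sensor matrix S = [[120/169, 8/15], [120/617, 120/481]]; det S = 3682304/50155313
solve [mL_A; mL_B] = S·[w00; w01] and [mR_A; mR_B] = S·[w10; w11]:
  w00 = 1/2, w01 = 1, w10 = 1/2, w11 = -1

1/2 1 1/2 -1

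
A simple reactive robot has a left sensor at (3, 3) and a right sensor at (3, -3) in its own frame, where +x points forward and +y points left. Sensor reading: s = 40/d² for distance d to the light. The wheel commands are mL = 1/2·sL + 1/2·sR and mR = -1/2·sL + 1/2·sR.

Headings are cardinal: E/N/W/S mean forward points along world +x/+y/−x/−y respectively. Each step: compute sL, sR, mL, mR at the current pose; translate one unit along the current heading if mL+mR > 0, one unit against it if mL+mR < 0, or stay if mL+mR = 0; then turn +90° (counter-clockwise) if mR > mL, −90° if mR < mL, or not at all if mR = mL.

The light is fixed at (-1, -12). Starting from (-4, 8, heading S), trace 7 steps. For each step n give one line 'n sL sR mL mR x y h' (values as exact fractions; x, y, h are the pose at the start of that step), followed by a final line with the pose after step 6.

0 40/289 8/65 2456/18785 -144/18785 -4 8 S
1 10/73 1/13 203/1898 -57/1898 -4 7 W
2 40/533 8/97 4072/51701 192/51701 -5 7 N
3 4/53 4/29 164/1537 48/1537 -5 8 E
4 40/289 8/65 2456/18785 -144/18785 -4 8 S
5 10/73 1/13 203/1898 -57/1898 -4 7 W
6 40/533 8/97 4072/51701 192/51701 -5 7 N
final -5 8 E

n=0: pose=(-4,8,S); sL=40/289, sR=8/65; mL=2456/18785, mR=-144/18785; mL+mR=8/65 → advance +1; mR−mL=-40/289 → turn -1·90°
n=1: pose=(-4,7,W); sL=10/73, sR=1/13; mL=203/1898, mR=-57/1898; mL+mR=1/13 → advance +1; mR−mL=-10/73 → turn -1·90°
n=2: pose=(-5,7,N); sL=40/533, sR=8/97; mL=4072/51701, mR=192/51701; mL+mR=8/97 → advance +1; mR−mL=-40/533 → turn -1·90°
n=3: pose=(-5,8,E); sL=4/53, sR=4/29; mL=164/1537, mR=48/1537; mL+mR=4/29 → advance +1; mR−mL=-4/53 → turn -1·90°
n=4: pose=(-4,8,S); sL=40/289, sR=8/65; mL=2456/18785, mR=-144/18785; mL+mR=8/65 → advance +1; mR−mL=-40/289 → turn -1·90°
n=5: pose=(-4,7,W); sL=10/73, sR=1/13; mL=203/1898, mR=-57/1898; mL+mR=1/13 → advance +1; mR−mL=-10/73 → turn -1·90°
n=6: pose=(-5,7,N); sL=40/533, sR=8/97; mL=4072/51701, mR=192/51701; mL+mR=8/97 → advance +1; mR−mL=-40/533 → turn -1·90°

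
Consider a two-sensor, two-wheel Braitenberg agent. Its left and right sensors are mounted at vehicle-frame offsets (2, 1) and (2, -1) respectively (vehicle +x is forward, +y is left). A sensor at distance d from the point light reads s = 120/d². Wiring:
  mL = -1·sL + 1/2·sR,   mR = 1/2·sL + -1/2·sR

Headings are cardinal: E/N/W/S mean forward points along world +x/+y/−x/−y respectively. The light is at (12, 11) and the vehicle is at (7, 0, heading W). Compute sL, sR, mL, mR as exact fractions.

left sensor world pos  = (5, -1); dL² = 193
right sensor world pos = (5, 1); dR² = 149
sL = 120/193 = 120/193
sR = 120/149 = 120/149
mL = -1·sL + 1/2·sR = -6300/28757
mR = 1/2·sL + -1/2·sR = -2640/28757

120/193 120/149 -6300/28757 -2640/28757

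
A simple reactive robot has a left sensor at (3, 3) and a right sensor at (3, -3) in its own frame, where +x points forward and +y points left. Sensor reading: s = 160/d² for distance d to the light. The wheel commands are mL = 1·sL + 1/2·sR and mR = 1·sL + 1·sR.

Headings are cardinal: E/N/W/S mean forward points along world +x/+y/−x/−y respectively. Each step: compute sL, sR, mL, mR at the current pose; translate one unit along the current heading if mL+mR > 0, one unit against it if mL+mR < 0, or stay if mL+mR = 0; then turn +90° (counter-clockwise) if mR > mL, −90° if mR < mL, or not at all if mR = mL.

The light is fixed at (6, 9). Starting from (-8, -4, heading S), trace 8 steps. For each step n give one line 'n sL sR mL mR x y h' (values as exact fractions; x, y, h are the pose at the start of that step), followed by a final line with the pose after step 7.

n=0: pose=(-8,-4,S); sL=160/377, sR=32/109; mL=23472/41093, mR=29504/41093; mL+mR=52976/41093 → advance +1; mR−mL=16/109 → turn +1·90°
n=1: pose=(-8,-5,E); sL=80/121, sR=16/41; mL=4248/4961, mR=5216/4961; mL+mR=9464/4961 → advance +1; mR−mL=8/41 → turn +1·90°
n=2: pose=(-7,-5,N); sL=160/377, sR=160/221; mL=5040/6409, mR=7360/6409; mL+mR=12400/6409 → advance +1; mR−mL=80/221 → turn +1·90°
n=3: pose=(-7,-4,W); sL=5/16, sR=40/89; mL=765/1424, mR=1085/1424; mL+mR=925/712 → advance +1; mR−mL=20/89 → turn +1·90°
n=4: pose=(-8,-4,S); sL=160/377, sR=32/109; mL=23472/41093, mR=29504/41093; mL+mR=52976/41093 → advance +1; mR−mL=16/109 → turn +1·90°
n=5: pose=(-8,-5,E); sL=80/121, sR=16/41; mL=4248/4961, mR=5216/4961; mL+mR=9464/4961 → advance +1; mR−mL=8/41 → turn +1·90°
n=6: pose=(-7,-5,N); sL=160/377, sR=160/221; mL=5040/6409, mR=7360/6409; mL+mR=12400/6409 → advance +1; mR−mL=80/221 → turn +1·90°
n=7: pose=(-7,-4,W); sL=5/16, sR=40/89; mL=765/1424, mR=1085/1424; mL+mR=925/712 → advance +1; mR−mL=20/89 → turn +1·90°

0 160/377 32/109 23472/41093 29504/41093 -8 -4 S
1 80/121 16/41 4248/4961 5216/4961 -8 -5 E
2 160/377 160/221 5040/6409 7360/6409 -7 -5 N
3 5/16 40/89 765/1424 1085/1424 -7 -4 W
4 160/377 32/109 23472/41093 29504/41093 -8 -4 S
5 80/121 16/41 4248/4961 5216/4961 -8 -5 E
6 160/377 160/221 5040/6409 7360/6409 -7 -5 N
7 5/16 40/89 765/1424 1085/1424 -7 -4 W
final -8 -4 S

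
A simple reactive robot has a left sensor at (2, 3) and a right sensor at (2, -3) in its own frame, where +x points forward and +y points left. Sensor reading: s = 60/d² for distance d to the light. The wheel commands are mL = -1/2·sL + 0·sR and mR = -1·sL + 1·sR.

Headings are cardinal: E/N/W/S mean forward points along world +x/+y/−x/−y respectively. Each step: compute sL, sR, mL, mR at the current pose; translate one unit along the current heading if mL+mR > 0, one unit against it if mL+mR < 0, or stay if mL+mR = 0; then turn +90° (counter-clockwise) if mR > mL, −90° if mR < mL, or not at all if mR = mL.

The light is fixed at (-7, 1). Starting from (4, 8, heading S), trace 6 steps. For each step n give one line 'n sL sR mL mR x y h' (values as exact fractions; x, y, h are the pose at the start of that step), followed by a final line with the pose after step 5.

0 60/221 60/89 -30/221 7920/19669 4 8 S
1 6/25 30/89 -3/25 216/2225 4 7 E
2 60/113 60/233 -30/113 -7200/26329 3 7 N
3 15/52 15/37 -15/104 225/1924 3 6 E
4 12/17 60/193 -6/17 -1296/3281 2 6 N
5 6/17 30/61 -3/17 144/1037 2 5 E
final 1 5 N

n=0: pose=(4,8,S); sL=60/221, sR=60/89; mL=-30/221, mR=7920/19669; mL+mR=5250/19669 → advance +1; mR−mL=10590/19669 → turn +1·90°
n=1: pose=(4,7,E); sL=6/25, sR=30/89; mL=-3/25, mR=216/2225; mL+mR=-51/2225 → advance -1; mR−mL=483/2225 → turn +1·90°
n=2: pose=(3,7,N); sL=60/113, sR=60/233; mL=-30/113, mR=-7200/26329; mL+mR=-14190/26329 → advance -1; mR−mL=-210/26329 → turn -1·90°
n=3: pose=(3,6,E); sL=15/52, sR=15/37; mL=-15/104, mR=225/1924; mL+mR=-105/3848 → advance -1; mR−mL=1005/3848 → turn +1·90°
n=4: pose=(2,6,N); sL=12/17, sR=60/193; mL=-6/17, mR=-1296/3281; mL+mR=-2454/3281 → advance -1; mR−mL=-138/3281 → turn -1·90°
n=5: pose=(2,5,E); sL=6/17, sR=30/61; mL=-3/17, mR=144/1037; mL+mR=-39/1037 → advance -1; mR−mL=327/1037 → turn +1·90°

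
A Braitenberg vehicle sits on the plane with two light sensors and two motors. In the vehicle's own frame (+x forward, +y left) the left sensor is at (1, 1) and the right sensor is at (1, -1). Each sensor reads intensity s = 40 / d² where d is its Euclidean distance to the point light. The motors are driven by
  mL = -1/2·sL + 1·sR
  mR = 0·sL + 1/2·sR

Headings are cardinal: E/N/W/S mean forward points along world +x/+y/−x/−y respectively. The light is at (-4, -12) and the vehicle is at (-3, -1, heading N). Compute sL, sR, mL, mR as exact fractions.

5/18 10/37 175/1332 5/37

left sensor world pos  = (-4, 0); dL² = 144
right sensor world pos = (-2, 0); dR² = 148
sL = 40/144 = 5/18
sR = 40/148 = 10/37
mL = -1/2·sL + 1·sR = 175/1332
mR = 0·sL + 1/2·sR = 5/37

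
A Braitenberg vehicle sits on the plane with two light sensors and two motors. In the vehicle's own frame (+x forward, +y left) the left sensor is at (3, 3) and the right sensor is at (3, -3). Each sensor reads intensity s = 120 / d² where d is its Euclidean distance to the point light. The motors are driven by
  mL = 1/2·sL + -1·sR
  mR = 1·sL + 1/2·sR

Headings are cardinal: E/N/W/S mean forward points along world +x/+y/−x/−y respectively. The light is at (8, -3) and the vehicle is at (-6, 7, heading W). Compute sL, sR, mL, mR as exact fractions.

left sensor world pos  = (-9, 4); dL² = 338
right sensor world pos = (-9, 10); dR² = 458
sL = 120/338 = 60/169
sR = 120/458 = 60/229
mL = 1/2·sL + -1·sR = -3270/38701
mR = 1·sL + 1/2·sR = 18810/38701

60/169 60/229 -3270/38701 18810/38701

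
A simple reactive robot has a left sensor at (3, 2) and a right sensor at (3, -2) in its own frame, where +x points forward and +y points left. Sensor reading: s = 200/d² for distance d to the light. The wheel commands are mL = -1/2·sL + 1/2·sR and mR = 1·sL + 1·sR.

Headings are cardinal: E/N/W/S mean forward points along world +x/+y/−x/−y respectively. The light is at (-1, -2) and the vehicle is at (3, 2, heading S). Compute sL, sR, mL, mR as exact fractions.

left sensor world pos  = (5, -1); dL² = 37
right sensor world pos = (1, -1); dR² = 5
sL = 200/37 = 200/37
sR = 200/5 = 40
mL = -1/2·sL + 1/2·sR = 640/37
mR = 1·sL + 1·sR = 1680/37

200/37 40 640/37 1680/37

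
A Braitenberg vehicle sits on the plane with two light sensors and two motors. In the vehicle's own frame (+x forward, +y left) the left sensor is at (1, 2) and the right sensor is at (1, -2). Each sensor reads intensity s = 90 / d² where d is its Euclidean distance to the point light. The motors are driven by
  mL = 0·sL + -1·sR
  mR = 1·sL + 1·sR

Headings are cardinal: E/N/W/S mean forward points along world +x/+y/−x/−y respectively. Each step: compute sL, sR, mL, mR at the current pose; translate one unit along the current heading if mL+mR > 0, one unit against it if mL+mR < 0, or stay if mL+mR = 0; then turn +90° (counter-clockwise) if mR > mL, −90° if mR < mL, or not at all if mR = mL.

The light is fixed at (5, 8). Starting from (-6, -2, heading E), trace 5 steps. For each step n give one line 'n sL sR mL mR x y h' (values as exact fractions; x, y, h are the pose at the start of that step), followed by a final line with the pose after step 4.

0 45/82 45/122 -45/122 2295/2501 -6 -2 E
1 2/5 18/29 -18/29 148/145 -5 -2 N
2 45/121 9/17 -9/17 1854/2057 -5 -1 W
3 90/181 90/269 -90/269 40500/48689 -6 -1 S
4 45/82 45/122 -45/122 2295/2501 -6 -2 E
final -5 -2 N

n=0: pose=(-6,-2,E); sL=45/82, sR=45/122; mL=-45/122, mR=2295/2501; mL+mR=45/82 → advance +1; mR−mL=6435/5002 → turn +1·90°
n=1: pose=(-5,-2,N); sL=2/5, sR=18/29; mL=-18/29, mR=148/145; mL+mR=2/5 → advance +1; mR−mL=238/145 → turn +1·90°
n=2: pose=(-5,-1,W); sL=45/121, sR=9/17; mL=-9/17, mR=1854/2057; mL+mR=45/121 → advance +1; mR−mL=2943/2057 → turn +1·90°
n=3: pose=(-6,-1,S); sL=90/181, sR=90/269; mL=-90/269, mR=40500/48689; mL+mR=90/181 → advance +1; mR−mL=56790/48689 → turn +1·90°
n=4: pose=(-6,-2,E); sL=45/82, sR=45/122; mL=-45/122, mR=2295/2501; mL+mR=45/82 → advance +1; mR−mL=6435/5002 → turn +1·90°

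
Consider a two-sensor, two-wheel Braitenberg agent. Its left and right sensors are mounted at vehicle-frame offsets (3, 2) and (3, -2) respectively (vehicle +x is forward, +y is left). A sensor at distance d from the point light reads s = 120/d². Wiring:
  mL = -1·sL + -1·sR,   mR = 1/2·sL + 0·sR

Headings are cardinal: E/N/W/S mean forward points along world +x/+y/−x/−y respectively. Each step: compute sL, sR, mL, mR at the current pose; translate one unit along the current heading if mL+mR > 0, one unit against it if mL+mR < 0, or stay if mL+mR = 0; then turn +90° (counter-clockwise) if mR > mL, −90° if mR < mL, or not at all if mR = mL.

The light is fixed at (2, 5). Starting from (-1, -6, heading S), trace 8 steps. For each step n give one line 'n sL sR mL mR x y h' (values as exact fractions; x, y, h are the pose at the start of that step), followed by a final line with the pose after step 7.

0 120/197 120/221 -50160/43537 60/197 -1 -6 S
1 15/8 5/6 -65/24 15/16 -1 -5 E
2 24/17 120/53 -3312/901 12/17 -2 -5 N
3 60/109 12/13 -2088/1417 30/109 -2 -6 W
4 120/197 120/221 -50160/43537 60/197 -1 -6 S
5 15/8 5/6 -65/24 15/16 -1 -5 E
6 24/17 120/53 -3312/901 12/17 -2 -5 N
7 60/109 12/13 -2088/1417 30/109 -2 -6 W
final -1 -6 S

n=0: pose=(-1,-6,S); sL=120/197, sR=120/221; mL=-50160/43537, mR=60/197; mL+mR=-36900/43537 → advance -1; mR−mL=63420/43537 → turn +1·90°
n=1: pose=(-1,-5,E); sL=15/8, sR=5/6; mL=-65/24, mR=15/16; mL+mR=-85/48 → advance -1; mR−mL=175/48 → turn +1·90°
n=2: pose=(-2,-5,N); sL=24/17, sR=120/53; mL=-3312/901, mR=12/17; mL+mR=-2676/901 → advance -1; mR−mL=3948/901 → turn +1·90°
n=3: pose=(-2,-6,W); sL=60/109, sR=12/13; mL=-2088/1417, mR=30/109; mL+mR=-1698/1417 → advance -1; mR−mL=2478/1417 → turn +1·90°
n=4: pose=(-1,-6,S); sL=120/197, sR=120/221; mL=-50160/43537, mR=60/197; mL+mR=-36900/43537 → advance -1; mR−mL=63420/43537 → turn +1·90°
n=5: pose=(-1,-5,E); sL=15/8, sR=5/6; mL=-65/24, mR=15/16; mL+mR=-85/48 → advance -1; mR−mL=175/48 → turn +1·90°
n=6: pose=(-2,-5,N); sL=24/17, sR=120/53; mL=-3312/901, mR=12/17; mL+mR=-2676/901 → advance -1; mR−mL=3948/901 → turn +1·90°
n=7: pose=(-2,-6,W); sL=60/109, sR=12/13; mL=-2088/1417, mR=30/109; mL+mR=-1698/1417 → advance -1; mR−mL=2478/1417 → turn +1·90°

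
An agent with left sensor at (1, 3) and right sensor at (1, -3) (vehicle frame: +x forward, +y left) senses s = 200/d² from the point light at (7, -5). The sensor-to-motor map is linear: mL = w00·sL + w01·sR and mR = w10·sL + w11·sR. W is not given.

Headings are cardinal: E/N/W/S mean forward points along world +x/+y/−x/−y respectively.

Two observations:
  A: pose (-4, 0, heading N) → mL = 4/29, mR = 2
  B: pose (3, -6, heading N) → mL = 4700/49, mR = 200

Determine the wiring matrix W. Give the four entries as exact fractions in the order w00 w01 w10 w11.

-1 1/2 0 1

obs A: pose=(-4,0,N) → sL=25/29, sR=2, mL=4/29, mR=2
obs B: pose=(3,-6,N) → sL=200/49, sR=200, mL=4700/49, mR=200
sensor matrix S = [[25/29, 2], [200/49, 200]]; det S = 233400/1421
solve [mL_A; mL_B] = S·[w00; w01] and [mR_A; mR_B] = S·[w10; w11]:
  w00 = -1, w01 = 1/2, w10 = 0, w11 = 1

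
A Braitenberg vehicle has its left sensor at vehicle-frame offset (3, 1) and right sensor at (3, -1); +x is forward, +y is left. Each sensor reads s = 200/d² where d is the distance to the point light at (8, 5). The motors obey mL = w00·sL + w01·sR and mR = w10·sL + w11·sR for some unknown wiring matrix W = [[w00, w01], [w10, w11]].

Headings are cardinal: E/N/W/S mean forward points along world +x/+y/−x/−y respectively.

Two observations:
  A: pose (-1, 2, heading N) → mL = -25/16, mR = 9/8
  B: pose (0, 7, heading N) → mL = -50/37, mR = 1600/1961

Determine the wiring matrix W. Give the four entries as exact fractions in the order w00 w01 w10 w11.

0 -1/2 -1 1

obs A: pose=(-1,2,N) → sL=2, sR=25/8, mL=-25/16, mR=9/8
obs B: pose=(0,7,N) → sL=100/53, sR=100/37, mL=-50/37, mR=1600/1961
sensor matrix S = [[2, 25/8], [100/53, 100/37]]; det S = -1925/3922
solve [mL_A; mL_B] = S·[w00; w01] and [mR_A; mR_B] = S·[w10; w11]:
  w00 = 0, w01 = -1/2, w10 = -1, w11 = 1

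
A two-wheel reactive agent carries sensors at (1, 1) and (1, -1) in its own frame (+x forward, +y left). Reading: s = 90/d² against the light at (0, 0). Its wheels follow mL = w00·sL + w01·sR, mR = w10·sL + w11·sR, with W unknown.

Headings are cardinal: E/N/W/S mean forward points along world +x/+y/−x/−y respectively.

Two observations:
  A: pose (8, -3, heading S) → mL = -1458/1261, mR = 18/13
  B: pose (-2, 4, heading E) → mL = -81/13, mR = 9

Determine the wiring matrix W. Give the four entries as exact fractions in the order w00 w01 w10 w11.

obs A: pose=(8,-3,S) → sL=90/97, sR=18/13, mL=-1458/1261, mR=18/13
obs B: pose=(-2,4,E) → sL=45/13, sR=9, mL=-81/13, mR=9
sensor matrix S = [[90/97, 18/13], [45/13, 9]]; det S = 58320/16393
solve [mL_A; mL_B] = S·[w00; w01] and [mR_A; mR_B] = S·[w10; w11]:
  w00 = -1/2, w01 = -1/2, w10 = 0, w11 = 1

-1/2 -1/2 0 1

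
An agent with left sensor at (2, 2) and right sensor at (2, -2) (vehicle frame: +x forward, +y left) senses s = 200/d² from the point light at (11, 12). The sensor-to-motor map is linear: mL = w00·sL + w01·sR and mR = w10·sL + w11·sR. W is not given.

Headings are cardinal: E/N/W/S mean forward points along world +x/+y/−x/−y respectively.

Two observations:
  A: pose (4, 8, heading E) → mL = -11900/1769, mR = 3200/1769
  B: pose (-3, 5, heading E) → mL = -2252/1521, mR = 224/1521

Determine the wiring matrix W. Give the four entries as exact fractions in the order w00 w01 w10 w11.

obs A: pose=(4,8,E) → sL=200/29, sR=200/61, mL=-11900/1769, mR=3200/1769
obs B: pose=(-3,5,E) → sL=200/169, sR=8/9, mL=-2252/1521, mR=224/1521
sensor matrix S = [[200/29, 200/61], [200/169, 8/9]]; det S = 6054400/2690649
solve [mL_A; mL_B] = S·[w00; w01] and [mR_A; mR_B] = S·[w10; w11]:
  w00 = -1/2, w01 = -1, w10 = 1/2, w11 = -1/2

-1/2 -1 1/2 -1/2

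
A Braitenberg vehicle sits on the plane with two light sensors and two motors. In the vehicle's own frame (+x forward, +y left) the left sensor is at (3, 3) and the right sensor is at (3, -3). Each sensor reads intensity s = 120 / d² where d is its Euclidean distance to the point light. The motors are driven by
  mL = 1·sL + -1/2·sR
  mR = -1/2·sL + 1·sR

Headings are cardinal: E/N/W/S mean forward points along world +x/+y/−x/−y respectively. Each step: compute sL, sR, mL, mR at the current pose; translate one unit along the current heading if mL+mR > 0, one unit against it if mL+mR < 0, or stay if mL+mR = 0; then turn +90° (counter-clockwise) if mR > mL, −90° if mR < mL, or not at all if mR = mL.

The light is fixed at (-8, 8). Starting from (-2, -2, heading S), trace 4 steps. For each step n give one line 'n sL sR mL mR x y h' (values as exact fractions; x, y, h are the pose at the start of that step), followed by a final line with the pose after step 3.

n=0: pose=(-2,-2,S); sL=12/25, sR=60/89; mL=318/2225, mR=966/2225; mL+mR=1284/2225 → advance +1; mR−mL=648/2225 → turn +1·90°
n=1: pose=(-2,-3,E); sL=24/29, sR=120/277; mL=4908/8033, mR=156/8033; mL+mR=5064/8033 → advance +1; mR−mL=-4752/8033 → turn -1·90°
n=2: pose=(-1,-3,S); sL=15/37, sR=30/53; mL=240/1961, mR=1425/3922; mL+mR=1905/3922 → advance +1; mR−mL=945/3922 → turn +1·90°
n=3: pose=(-1,-4,E); sL=120/181, sR=24/65; mL=5628/11765, mR=444/11765; mL+mR=6072/11765 → advance +1; mR−mL=-5184/11765 → turn -1·90°

0 12/25 60/89 318/2225 966/2225 -2 -2 S
1 24/29 120/277 4908/8033 156/8033 -2 -3 E
2 15/37 30/53 240/1961 1425/3922 -1 -3 S
3 120/181 24/65 5628/11765 444/11765 -1 -4 E
final 0 -4 S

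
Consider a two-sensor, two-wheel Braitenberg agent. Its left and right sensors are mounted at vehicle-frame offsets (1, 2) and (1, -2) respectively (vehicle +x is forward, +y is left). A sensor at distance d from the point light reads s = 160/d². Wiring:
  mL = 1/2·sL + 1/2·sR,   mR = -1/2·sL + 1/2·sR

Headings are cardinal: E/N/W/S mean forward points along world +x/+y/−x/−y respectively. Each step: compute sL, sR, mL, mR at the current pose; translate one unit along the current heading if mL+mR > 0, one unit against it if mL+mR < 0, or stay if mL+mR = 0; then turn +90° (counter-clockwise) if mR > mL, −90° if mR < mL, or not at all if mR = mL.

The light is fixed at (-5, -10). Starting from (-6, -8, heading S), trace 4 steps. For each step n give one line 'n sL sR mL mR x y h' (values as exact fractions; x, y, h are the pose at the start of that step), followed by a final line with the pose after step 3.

0 80 16 48 -32 -6 -8 S
1 32 160/13 288/13 -128/13 -6 -9 W
2 8 40 24 16 -7 -9 N
3 160/17 160 1440/17 1280/17 -7 -8 E
final -6 -8 S

n=0: pose=(-6,-8,S); sL=80, sR=16; mL=48, mR=-32; mL+mR=16 → advance +1; mR−mL=-80 → turn -1·90°
n=1: pose=(-6,-9,W); sL=32, sR=160/13; mL=288/13, mR=-128/13; mL+mR=160/13 → advance +1; mR−mL=-32 → turn -1·90°
n=2: pose=(-7,-9,N); sL=8, sR=40; mL=24, mR=16; mL+mR=40 → advance +1; mR−mL=-8 → turn -1·90°
n=3: pose=(-7,-8,E); sL=160/17, sR=160; mL=1440/17, mR=1280/17; mL+mR=160 → advance +1; mR−mL=-160/17 → turn -1·90°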